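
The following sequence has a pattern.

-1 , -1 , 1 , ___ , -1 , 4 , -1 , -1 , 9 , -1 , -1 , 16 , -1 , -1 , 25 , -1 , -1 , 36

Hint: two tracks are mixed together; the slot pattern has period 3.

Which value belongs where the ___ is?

The slot pattern repeats as AAB (period 3), so there are 2 interleaved tracks.
Track A: -1, -1, ?, -1, -1, -1, -1, -1, -1, -1, -1, -1 — always -1.
Track B: 1, 4, 9, 16, 25, 36 — consecutive squares n² from n = 1.
Track A's pattern makes the blank -1.

-1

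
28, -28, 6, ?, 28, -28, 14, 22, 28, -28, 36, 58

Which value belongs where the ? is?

Reading positions in blocks of 4 reveals the pattern AABB — 2 tracks woven together.
Stream A: 28, -28, 28, -28, 28, -28 — the oscillation 28·(−1)^(n+1).
Stream B: 6, ?, 14, 22, 36, 58 — each term equals the sum of the previous two.
So the missing entry in stream B is 8.

8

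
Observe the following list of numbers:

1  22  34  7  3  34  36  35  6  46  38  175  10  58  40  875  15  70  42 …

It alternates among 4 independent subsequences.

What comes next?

Split by position mod 4: positions 1, 5, 9, … form one track, and each other residue class forms its own.
Track A: 1, 3, 6, 10, 15 (triangular numbers starting at T_1).
Track B: 22, 34, 46, 58, 70 (arithmetic with common difference +12).
Track C: 34, 36, 38, 40, 42 (arithmetic with common difference +2).
Track D: 7, 35, 175, 875 (a geometric progression (common ratio 5)).
Term 20 comes from track D (its 5th entry): 4375.

4375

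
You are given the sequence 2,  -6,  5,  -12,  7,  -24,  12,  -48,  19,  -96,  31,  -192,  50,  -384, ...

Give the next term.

Split by position mod 2 into 2 tracks.
Track A: 2, 5, 7, 12, 19, 31, 50 — each term equals the sum of the previous two.
Track B: -6, -12, -24, -48, -96, -192, -384 — a geometric progression (common ratio 2).
The 15th slot belongs to track A; its 8th term is 81.

81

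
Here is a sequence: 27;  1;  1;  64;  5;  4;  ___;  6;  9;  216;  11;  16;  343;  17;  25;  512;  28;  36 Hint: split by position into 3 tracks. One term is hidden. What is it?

125

The terms cycle through 3 interleaved subsequences.
Track A is 27, 64, ?, 216, 343, 512, which is consecutive cubes n³ from n = 3.
Track B is 1, 5, 6, 11, 17, 28, which is a Fibonacci-like recurrence a_n = a_{n-1} + a_{n-2}.
Track C is 1, 4, 9, 16, 25, 36, which is perfect squares starting at 1².
The gap is track A's term 3; the rule gives 125.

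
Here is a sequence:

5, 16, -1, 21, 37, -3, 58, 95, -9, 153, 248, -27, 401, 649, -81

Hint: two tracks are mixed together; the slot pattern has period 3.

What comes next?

Positions follow the repeating pattern AAB; grouping by letter gives 2 tracks.
Track A: 5, 16, 21, 37, 58, 95, 153, 248, 401, 649. A Fibonacci-like recurrence a_n = a_{n-1} + a_{n-2}.
Track B: -1, -3, -9, -27, -81. Geometric, ×3 each step.
Term 16 comes from track A (its 11th entry): 1050.

1050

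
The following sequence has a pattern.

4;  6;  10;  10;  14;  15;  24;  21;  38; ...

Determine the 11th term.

Positions 1, 3, 5, … form one subsequence and positions 2, 4, 6, … form another.
Track A: 4, 10, 14, 24, 38 (a Fibonacci-like recurrence a_n = a_{n-1} + a_{n-2}).
Track B: 6, 10, 15, 21 (triangular numbers n(n+1)/2 for n = 3, 4, …).
Position 11 → track A, term 6 = 62.

62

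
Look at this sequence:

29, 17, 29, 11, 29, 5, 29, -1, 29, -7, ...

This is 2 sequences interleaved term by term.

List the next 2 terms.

29, -13

Positions 1, 3, 5, … form one subsequence and positions 2, 4, 6, … form another.
Subsequence A = 29, 29, 29, 29, 29: constant 29.
Subsequence B = 17, 11, 5, -1, -7: linear: a_n = 23 − 6·n.
Position 11 → subsequence A, term 6 = 29.
The 12th slot belongs to subsequence B; its 6th term is -13.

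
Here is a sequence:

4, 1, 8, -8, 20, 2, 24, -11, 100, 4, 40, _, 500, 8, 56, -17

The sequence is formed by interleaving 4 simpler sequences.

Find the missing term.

-14

Split by position mod 4 into 4 tracks.
Subsequence A: 4, 20, 100, 500. A geometric progression (common ratio 5).
Subsequence B: 1, 2, 4, 8. Powers 2^0, 2^1, 2^2, ….
Subsequence C: 8, 24, 40, 56. Arithmetic, step +16.
Subsequence D: -8, -11, ?, -17. Linear: a_n = -5 − 3·n.
So the missing entry in subsequence D is -14.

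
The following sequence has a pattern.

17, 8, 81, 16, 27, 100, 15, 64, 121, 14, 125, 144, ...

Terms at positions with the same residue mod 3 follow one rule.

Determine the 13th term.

13

Split by position mod 3: positions 1, 4, 7, … form one track, and each other residue class forms its own.
Stream A = 17, 16, 15, 14: linear: a_n = 18 − n.
Stream B = 8, 27, 64, 125: the cubes 2³, 3³, 4³, ….
Stream C = 81, 100, 121, 144: perfect squares starting at 9².
Position 13 falls in stream A as its term 5, giving 13.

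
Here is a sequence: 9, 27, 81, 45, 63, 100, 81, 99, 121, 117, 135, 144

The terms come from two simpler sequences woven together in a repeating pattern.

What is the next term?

Positions follow the repeating pattern AAB; grouping by letter gives 2 tracks.
Stream A: 9, 27, 45, 63, 81, 99, 117, 135 (adding 18 each time).
Stream B: 81, 100, 121, 144 (perfect squares starting at 9²).
Position 13 falls in stream A as its term 9, giving 153.

153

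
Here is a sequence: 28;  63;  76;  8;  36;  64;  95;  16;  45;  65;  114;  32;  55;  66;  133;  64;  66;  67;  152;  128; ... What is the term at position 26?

69

Split by position mod 4 into 4 tracks.
Track A: 28, 36, 45, 55, 66 (the triangular numbers T_7, T_8, …).
Track B: 63, 64, 65, 66, 67 (adding 1 each time).
Track C: 76, 95, 114, 133, 152 (linear: a_n = 57 + 19·n).
Track D: 8, 16, 32, 64, 128 (powers of 2).
Term 26 comes from track B (its 7th entry): 69.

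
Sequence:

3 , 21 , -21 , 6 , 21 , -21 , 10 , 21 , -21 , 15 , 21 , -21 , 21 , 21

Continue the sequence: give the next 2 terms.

Positions follow the repeating pattern ABB; grouping by letter gives 2 tracks.
Track A: 3, 6, 10, 15, 21 — the triangular numbers T_2, T_3, ….
Track B: 21, -21, 21, -21, 21, -21, 21, -21, 21 — the oscillation 21·(−1)^(n+1).
The 15th slot belongs to track B; its 10th term is -21.
The 16th slot belongs to track A; its 6th term is 28.

-21, 28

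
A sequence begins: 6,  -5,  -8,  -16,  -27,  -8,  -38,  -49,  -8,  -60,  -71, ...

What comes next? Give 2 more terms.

Reading positions in blocks of 3 reveals the pattern AAB — 2 tracks woven together.
Subsequence A: 6, -5, -16, -27, -38, -49, -60, -71 — arithmetic, step −11.
Subsequence B: -8, -8, -8 — constant -8.
Term 12 comes from subsequence B (its 4th entry): -8.
Position 13 → subsequence A, term 9 = -82.

-8, -82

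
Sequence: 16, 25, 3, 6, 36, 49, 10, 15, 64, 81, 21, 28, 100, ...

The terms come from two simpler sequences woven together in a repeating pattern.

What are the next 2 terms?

The slot pattern repeats as AABB (period 4), so there are 2 interleaved tracks.
Track A: 16, 25, 36, 49, 64, 81, 100. Perfect squares starting at 4².
Track B: 3, 6, 10, 15, 21, 28. The triangular numbers T_2, T_3, ….
Position 14 falls in track A as its term 8, giving 121.
Position 15 falls in track B as its term 7, giving 36.

121, 36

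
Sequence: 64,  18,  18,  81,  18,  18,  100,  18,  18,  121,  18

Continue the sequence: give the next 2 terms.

Reading positions in blocks of 3 reveals the pattern ABB — 2 tracks woven together.
Subsequence A: 64, 81, 100, 121 — perfect squares starting at 8².
Subsequence B: 18, 18, 18, 18, 18, 18, 18 — the constant sequence 18.
The 12th slot belongs to subsequence B; its 8th term is 18.
Term 13 comes from subsequence A (its 5th entry): 144.

18, 144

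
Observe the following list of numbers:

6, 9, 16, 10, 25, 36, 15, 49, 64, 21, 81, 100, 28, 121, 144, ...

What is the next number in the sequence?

Reading positions in blocks of 3 reveals the pattern ABB — 2 tracks woven together.
Subsequence A: 6, 10, 15, 21, 28 — the triangular numbers T_3, T_4, ….
Subsequence B: 9, 16, 25, 36, 49, 64, 81, 100, 121, 144 — perfect squares starting at 3².
Term 16 comes from subsequence A (its 6th entry): 36.

36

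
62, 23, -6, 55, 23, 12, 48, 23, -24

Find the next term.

41

Split by position mod 3 into 3 tracks.
Track A: 62, 55, 48. Linear: a_n = 69 − 7·n.
Track B: 23, 23, 23. Constant 23.
Track C: -6, 12, -24. Geometric with ratio -2.
Position 10 → track A, term 4 = 41.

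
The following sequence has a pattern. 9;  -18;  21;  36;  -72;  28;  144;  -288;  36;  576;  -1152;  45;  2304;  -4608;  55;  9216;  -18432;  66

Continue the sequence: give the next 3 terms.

36864, -73728, 78

The slot pattern repeats as AAB (period 3), so there are 2 interleaved tracks.
Track A = 9, -18, 36, -72, 144, -288, 576, -1152, 2304, -4608, 9216, -18432: geometric with ratio -2.
Track B = 21, 28, 36, 45, 55, 66: triangular numbers n(n+1)/2 for n = 6, 7, ….
The 19th slot belongs to track A; its 13th term is 36864.
Term 20 comes from track A (its 14th entry): -73728.
Term 21 comes from track B (its 7th entry): 78.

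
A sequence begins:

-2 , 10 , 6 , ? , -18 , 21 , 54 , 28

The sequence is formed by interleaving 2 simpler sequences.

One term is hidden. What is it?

15

The terms cycle through 2 interleaved subsequences.
Stream A: -2, 6, -18, 54. Geometric, ×-3 each step.
Stream B: 10, ?, 21, 28. The triangular numbers T_4, T_5, ….
Filling stream B at index 2 by its rule yields 15.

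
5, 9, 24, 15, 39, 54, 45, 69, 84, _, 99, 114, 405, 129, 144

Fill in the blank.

Positions follow the repeating pattern ABB; grouping by letter gives 2 tracks.
Track A: 5, 15, 45, ?, 405 — a geometric progression (common ratio 3).
Track B: 9, 24, 39, 54, 69, 84, 99, 114, 129, 144 — linear: a_n = -6 + 15·n.
Filling track A at index 4 by its rule yields 135.

135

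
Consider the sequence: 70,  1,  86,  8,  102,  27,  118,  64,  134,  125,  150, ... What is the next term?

216

The terms cycle through 2 interleaved subsequences.
Track A: 70, 86, 102, 118, 134, 150 — adding 16 each time.
Track B: 1, 8, 27, 64, 125 — consecutive cubes n³ from n = 1.
Position 12 falls in track B as its term 6, giving 216.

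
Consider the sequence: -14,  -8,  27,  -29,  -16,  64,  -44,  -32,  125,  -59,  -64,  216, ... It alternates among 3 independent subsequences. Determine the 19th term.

Split by position mod 3 into 3 tracks.
Track A: -14, -29, -44, -59 — linear: a_n = 1 − 15·n.
Track B: -8, -16, -32, -64 — geometric with ratio 2.
Track C: 27, 64, 125, 216 — the cubes 3³, 4³, 5³, ….
The 19th slot belongs to track A; its 7th term is -104.

-104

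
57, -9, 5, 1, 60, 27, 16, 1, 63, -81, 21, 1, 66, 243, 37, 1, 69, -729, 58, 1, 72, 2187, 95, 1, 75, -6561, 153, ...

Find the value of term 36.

1

Taking every 4th term gives 4 separate tracks.
Track A = 57, 60, 63, 66, 69, 72, 75: linear: a_n = 54 + 3·n.
Track B = -9, 27, -81, 243, -729, 2187, -6561: geometric with ratio -3.
Track C = 5, 16, 21, 37, 58, 95, 153: Fibonacci-style (each term is the sum of the two before it).
Track D = 1, 1, 1, 1, 1, 1: constant 1.
Term 36 comes from track D (its 9th entry): 1.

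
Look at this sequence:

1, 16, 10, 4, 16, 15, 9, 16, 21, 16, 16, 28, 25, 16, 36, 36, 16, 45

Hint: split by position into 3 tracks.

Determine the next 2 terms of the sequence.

49, 16

Split by position mod 3 into 3 tracks.
Track A: 1, 4, 9, 16, 25, 36 — perfect squares starting at 1².
Track B: 16, 16, 16, 16, 16, 16 — always 16.
Track C: 10, 15, 21, 28, 36, 45 — triangular numbers starting at T_4.
Position 19 falls in track A as its term 7, giving 49.
Position 20 → track B, term 7 = 16.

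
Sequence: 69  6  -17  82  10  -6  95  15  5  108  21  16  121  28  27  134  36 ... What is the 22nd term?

160

Taking every 3rd term gives 3 separate tracks.
Stream A: 69, 82, 95, 108, 121, 134 — adding 13 each time.
Stream B: 6, 10, 15, 21, 28, 36 — triangular numbers starting at T_3.
Stream C: -17, -6, 5, 16, 27 — arithmetic with common difference +11.
The 22nd slot belongs to stream A; its 8th term is 160.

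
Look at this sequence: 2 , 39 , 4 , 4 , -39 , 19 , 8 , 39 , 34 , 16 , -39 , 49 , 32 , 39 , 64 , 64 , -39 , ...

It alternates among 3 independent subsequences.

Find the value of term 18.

79

The terms cycle through 3 interleaved subsequences.
Track A = 2, 4, 8, 16, 32, 64: geometric with ratio 2.
Track B = 39, -39, 39, -39, 39, -39: the oscillation 39·(−1)^(n+1).
Track C = 4, 19, 34, 49, 64: linear: a_n = -11 + 15·n.
The 18th slot belongs to track C; its 6th term is 79.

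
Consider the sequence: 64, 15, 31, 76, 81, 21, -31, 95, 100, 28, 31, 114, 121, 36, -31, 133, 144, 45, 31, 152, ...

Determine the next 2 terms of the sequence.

169, 55

Read the sequence 4 terms at a time; column i is its own pattern.
Track A: 64, 81, 100, 121, 144. The squares 8², 9², 10², ….
Track B: 15, 21, 28, 36, 45. The triangular numbers T_5, T_6, ….
Track C: 31, -31, 31, -31, 31. Alternating ±31.
Track D: 76, 95, 114, 133, 152. Linear: a_n = 57 + 19·n.
Position 21 → track A, term 6 = 169.
Term 22 comes from track B (its 6th entry): 55.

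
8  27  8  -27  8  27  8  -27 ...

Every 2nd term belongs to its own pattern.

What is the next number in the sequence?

8

The terms cycle through 2 interleaved subsequences.
Subsequence A = 8, 8, 8, 8: constant 8.
Subsequence B = 27, -27, 27, -27: oscillating between 27 and -27.
Position 9 → subsequence A, term 5 = 8.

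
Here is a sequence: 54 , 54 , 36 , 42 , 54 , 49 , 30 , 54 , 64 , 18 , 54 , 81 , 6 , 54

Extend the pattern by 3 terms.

100, -6, 54

Read the sequence 3 terms at a time; column i is its own pattern.
Subsequence A: 54, 42, 30, 18, 6. Arithmetic with common difference −12.
Subsequence B: 54, 54, 54, 54, 54. Constant 54.
Subsequence C: 36, 49, 64, 81. The squares 6², 7², 8², ….
Term 15 comes from subsequence C (its 5th entry): 100.
Position 16 → subsequence A, term 6 = -6.
Position 17 → subsequence B, term 6 = 54.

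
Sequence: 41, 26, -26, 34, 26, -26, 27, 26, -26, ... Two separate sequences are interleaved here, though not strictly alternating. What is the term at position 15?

Positions follow the repeating pattern ABB; grouping by letter gives 2 tracks.
Track A = 41, 34, 27: arithmetic with common difference −7.
Track B = 26, -26, 26, -26, 26, -26: the oscillation 26·(−1)^(n+1).
Position 15 falls in track B as its term 10, giving -26.

-26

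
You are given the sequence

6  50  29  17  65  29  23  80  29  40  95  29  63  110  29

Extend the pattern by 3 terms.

103, 125, 29

Split by position mod 3 into 3 tracks.
Track A: 6, 17, 23, 40, 63 (a Fibonacci-like recurrence a_n = a_{n-1} + a_{n-2}).
Track B: 50, 65, 80, 95, 110 (adding 15 each time).
Track C: 29, 29, 29, 29, 29 (constant 29).
Position 16 falls in track A as its term 6, giving 103.
Position 17 falls in track B as its term 6, giving 125.
Position 18 → track C, term 6 = 29.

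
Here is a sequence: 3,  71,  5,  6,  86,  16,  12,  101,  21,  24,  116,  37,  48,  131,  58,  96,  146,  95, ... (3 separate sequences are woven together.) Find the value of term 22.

384

Split by position mod 3: positions 1, 4, 7, … form one track, and each other residue class forms its own.
Track A: 3, 6, 12, 24, 48, 96 (multiplying by 2 each time).
Track B: 71, 86, 101, 116, 131, 146 (linear: a_n = 56 + 15·n).
Track C: 5, 16, 21, 37, 58, 95 (each term equals the sum of the previous two).
Position 22 → track A, term 8 = 384.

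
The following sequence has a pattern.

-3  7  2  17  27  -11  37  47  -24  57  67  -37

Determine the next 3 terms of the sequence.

77, 87, -50

Reading positions in blocks of 3 reveals the pattern AAB — 2 tracks woven together.
Track A is -3, 7, 17, 27, 37, 47, 57, 67, which is arithmetic, step +10.
Track B is 2, -11, -24, -37, which is subtracting 13 each time.
Term 13 comes from track A (its 9th entry): 77.
The 14th slot belongs to track A; its 10th term is 87.
Term 15 comes from track B (its 5th entry): -50.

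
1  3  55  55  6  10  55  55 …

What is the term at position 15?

55

Positions follow the repeating pattern AABB; grouping by letter gives 2 tracks.
Stream A: 1, 3, 6, 10 — triangular numbers starting at T_1.
Stream B: 55, 55, 55, 55 — the constant sequence 55.
Position 15 → stream B, term 7 = 55.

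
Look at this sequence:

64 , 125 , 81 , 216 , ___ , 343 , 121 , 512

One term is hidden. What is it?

Split by position mod 2 into 2 tracks.
Track A: 64, 81, ?, 121 — the squares 8², 9², 10², ….
Track B: 125, 216, 343, 512 — perfect cubes starting at 5³.
The gap is track A's term 3; the rule gives 100.

100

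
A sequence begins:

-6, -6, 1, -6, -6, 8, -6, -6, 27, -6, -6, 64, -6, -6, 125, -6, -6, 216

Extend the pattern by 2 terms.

The slot pattern repeats as AAB (period 3), so there are 2 interleaved tracks.
Track A is -6, -6, -6, -6, -6, -6, -6, -6, -6, -6, -6, -6, which is constant -6.
Track B is 1, 8, 27, 64, 125, 216, which is the cubes 1³, 2³, 3³, ….
Term 19 comes from track A (its 13th entry): -6.
Position 20 → track A, term 14 = -6.

-6, -6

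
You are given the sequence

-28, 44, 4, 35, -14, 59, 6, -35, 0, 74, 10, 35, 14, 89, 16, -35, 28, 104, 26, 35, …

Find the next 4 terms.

Read the sequence 4 terms at a time; column i is its own pattern.
Track A: -28, -14, 0, 14, 28. Adding 14 each time.
Track B: 44, 59, 74, 89, 104. Adding 15 each time.
Track C: 4, 6, 10, 16, 26. Fibonacci-style (each term is the sum of the two before it).
Track D: 35, -35, 35, -35, 35. Alternating ±35.
The 21st slot belongs to track A; its 6th term is 42.
Position 22 falls in track B as its term 6, giving 119.
Term 23 comes from track C (its 6th entry): 42.
Term 24 comes from track D (its 6th entry): -35.

42, 119, 42, -35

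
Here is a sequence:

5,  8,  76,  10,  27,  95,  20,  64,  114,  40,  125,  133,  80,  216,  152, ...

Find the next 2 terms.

160, 343

The terms cycle through 3 interleaved subsequences.
Subsequence A: 5, 10, 20, 40, 80 — geometric with ratio 2.
Subsequence B: 8, 27, 64, 125, 216 — the cubes 2³, 3³, 4³, ….
Subsequence C: 76, 95, 114, 133, 152 — arithmetic, step +19.
Term 16 comes from subsequence A (its 6th entry): 160.
Term 17 comes from subsequence B (its 6th entry): 343.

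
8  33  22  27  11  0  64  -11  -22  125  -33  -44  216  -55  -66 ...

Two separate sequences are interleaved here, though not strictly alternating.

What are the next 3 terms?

The slot pattern repeats as ABB (period 3), so there are 2 interleaved tracks.
Track A: 8, 27, 64, 125, 216 — perfect cubes starting at 2³.
Track B: 33, 22, 11, 0, -11, -22, -33, -44, -55, -66 — linear: a_n = 44 − 11·n.
Term 16 comes from track A (its 6th entry): 343.
Position 17 → track B, term 11 = -77.
Term 18 comes from track B (its 12th entry): -88.

343, -77, -88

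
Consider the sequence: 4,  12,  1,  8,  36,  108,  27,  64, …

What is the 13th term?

2916

Positions follow the repeating pattern AABB; grouping by letter gives 2 tracks.
Subsequence A: 4, 12, 36, 108. Geometric, ×3 each step.
Subsequence B: 1, 8, 27, 64. The cubes 1³, 2³, 3³, ….
Position 13 → subsequence A, term 7 = 2916.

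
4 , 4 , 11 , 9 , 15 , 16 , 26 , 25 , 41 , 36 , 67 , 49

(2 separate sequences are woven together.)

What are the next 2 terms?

Odd-indexed and even-indexed terms follow separate rules.
Track A: 4, 11, 15, 26, 41, 67. Each term equals the sum of the previous two.
Track B: 4, 9, 16, 25, 36, 49. Consecutive squares n² from n = 2.
The 13th slot belongs to track A; its 7th term is 108.
Position 14 → track B, term 7 = 64.

108, 64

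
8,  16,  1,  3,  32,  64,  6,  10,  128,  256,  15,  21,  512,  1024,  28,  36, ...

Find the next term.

The slot pattern repeats as AABB (period 4), so there are 2 interleaved tracks.
Subsequence A = 8, 16, 32, 64, 128, 256, 512, 1024: powers 2^3, 2^4, 2^5, ….
Subsequence B = 1, 3, 6, 10, 15, 21, 28, 36: the triangular numbers T_1, T_2, ….
The 17th slot belongs to subsequence A; its 9th term is 2048.

2048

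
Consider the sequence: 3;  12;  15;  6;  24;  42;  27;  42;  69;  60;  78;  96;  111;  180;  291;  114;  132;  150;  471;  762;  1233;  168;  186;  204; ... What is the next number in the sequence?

Positions follow the repeating pattern AAABBB; grouping by letter gives 2 tracks.
Track A: 3, 12, 15, 27, 42, 69, 111, 180, 291, 471, 762, 1233 (Fibonacci-style (each term is the sum of the two before it)).
Track B: 6, 24, 42, 60, 78, 96, 114, 132, 150, 168, 186, 204 (arithmetic, step +18).
The 25th slot belongs to track A; its 13th term is 1995.

1995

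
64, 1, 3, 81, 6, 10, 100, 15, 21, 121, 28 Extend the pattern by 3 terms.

Reading positions in blocks of 3 reveals the pattern ABB — 2 tracks woven together.
Subsequence A is 64, 81, 100, 121, which is perfect squares starting at 8².
Subsequence B is 1, 3, 6, 10, 15, 21, 28, which is triangular numbers n(n+1)/2 for n = 1, 2, ….
Term 12 comes from subsequence B (its 8th entry): 36.
Position 13 → subsequence A, term 5 = 144.
The 14th slot belongs to subsequence B; its 9th term is 45.

36, 144, 45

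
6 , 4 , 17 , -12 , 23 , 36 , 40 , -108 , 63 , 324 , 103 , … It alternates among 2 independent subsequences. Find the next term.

-972

The terms cycle through 2 interleaved subsequences.
Stream A: 6, 17, 23, 40, 63, 103. A Fibonacci-like recurrence a_n = a_{n-1} + a_{n-2}.
Stream B: 4, -12, 36, -108, 324. A geometric progression (common ratio -3).
Term 12 comes from stream B (its 6th entry): -972.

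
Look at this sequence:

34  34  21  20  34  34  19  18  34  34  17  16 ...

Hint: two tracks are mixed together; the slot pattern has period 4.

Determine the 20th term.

The slot pattern repeats as AABB (period 4), so there are 2 interleaved tracks.
Subsequence A: 34, 34, 34, 34, 34, 34 (the constant sequence 34).
Subsequence B: 21, 20, 19, 18, 17, 16 (arithmetic with common difference −1).
The 20th slot belongs to subsequence B; its 10th term is 12.

12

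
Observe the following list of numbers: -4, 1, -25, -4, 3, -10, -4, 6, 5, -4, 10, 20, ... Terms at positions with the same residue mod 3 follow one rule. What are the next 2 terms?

Read the sequence 3 terms at a time; column i is its own pattern.
Stream A: -4, -4, -4, -4. Always -4.
Stream B: 1, 3, 6, 10. Triangular numbers n(n+1)/2 for n = 1, 2, ….
Stream C: -25, -10, 5, 20. Arithmetic, step +15.
Position 13 falls in stream A as its term 5, giving -4.
The 14th slot belongs to stream B; its 5th term is 15.

-4, 15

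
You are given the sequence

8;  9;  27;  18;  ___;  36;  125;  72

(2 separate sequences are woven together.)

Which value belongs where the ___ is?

64

Positions 1, 3, 5, … form one subsequence and positions 2, 4, 6, … form another.
Subsequence A is 8, 27, ?, 125, which is perfect cubes starting at 2³.
Subsequence B is 9, 18, 36, 72, which is geometric, ×2 each step.
Subsequence A's pattern makes the blank 64.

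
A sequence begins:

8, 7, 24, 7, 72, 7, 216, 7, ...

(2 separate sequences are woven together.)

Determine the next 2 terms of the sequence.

Taking every 2nd term gives 2 separate tracks.
Subsequence A: 8, 24, 72, 216. A geometric progression (common ratio 3).
Subsequence B: 7, 7, 7, 7. Constant 7.
Position 9 → subsequence A, term 5 = 648.
The 10th slot belongs to subsequence B; its 5th term is 7.

648, 7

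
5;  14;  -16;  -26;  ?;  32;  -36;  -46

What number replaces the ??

23

Positions follow the repeating pattern AABB; grouping by letter gives 2 tracks.
Track A is 5, 14, ?, 32, which is linear: a_n = -4 + 9·n.
Track B is -16, -26, -36, -46, which is subtracting 10 each time.
Filling track A at index 3 by its rule yields 23.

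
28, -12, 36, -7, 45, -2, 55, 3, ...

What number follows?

Split by position mod 2 into 2 tracks.
Track A = 28, 36, 45, 55: triangular numbers starting at T_7.
Track B = -12, -7, -2, 3: linear: a_n = -17 + 5·n.
Position 9 falls in track A as its term 5, giving 66.

66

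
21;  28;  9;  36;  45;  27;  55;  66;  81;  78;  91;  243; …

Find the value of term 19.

Reading positions in blocks of 3 reveals the pattern AAB — 2 tracks woven together.
Stream A: 21, 28, 36, 45, 55, 66, 78, 91 — triangular numbers n(n+1)/2 for n = 6, 7, ….
Stream B: 9, 27, 81, 243 — successive powers of 3.
Position 19 falls in stream A as its term 13, giving 171.

171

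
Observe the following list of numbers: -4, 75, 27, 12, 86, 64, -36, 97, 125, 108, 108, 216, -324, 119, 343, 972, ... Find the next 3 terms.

Taking every 3rd term gives 3 separate tracks.
Track A: -4, 12, -36, 108, -324, 972. A geometric progression (common ratio -3).
Track B: 75, 86, 97, 108, 119. Adding 11 each time.
Track C: 27, 64, 125, 216, 343. Consecutive cubes n³ from n = 3.
Position 17 falls in track B as its term 6, giving 130.
The 18th slot belongs to track C; its 6th term is 512.
Position 19 → track A, term 7 = -2916.

130, 512, -2916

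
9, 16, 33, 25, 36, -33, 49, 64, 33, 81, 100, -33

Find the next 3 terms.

121, 144, 33

The slot pattern repeats as AAB (period 3), so there are 2 interleaved tracks.
Track A: 9, 16, 25, 36, 49, 64, 81, 100 — consecutive squares n² from n = 3.
Track B: 33, -33, 33, -33 — oscillating between 33 and -33.
Term 13 comes from track A (its 9th entry): 121.
Position 14 → track A, term 10 = 144.
The 15th slot belongs to track B; its 5th term is 33.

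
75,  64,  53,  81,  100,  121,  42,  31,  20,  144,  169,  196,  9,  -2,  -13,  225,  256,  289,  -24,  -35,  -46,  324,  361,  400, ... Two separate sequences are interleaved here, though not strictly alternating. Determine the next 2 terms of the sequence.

Positions follow the repeating pattern AAABBB; grouping by letter gives 2 tracks.
Track A = 75, 64, 53, 42, 31, 20, 9, -2, -13, -24, -35, -46: arithmetic, step −11.
Track B = 81, 100, 121, 144, 169, 196, 225, 256, 289, 324, 361, 400: consecutive squares n² from n = 9.
Position 25 → track A, term 13 = -57.
Position 26 falls in track A as its term 14, giving -68.

-57, -68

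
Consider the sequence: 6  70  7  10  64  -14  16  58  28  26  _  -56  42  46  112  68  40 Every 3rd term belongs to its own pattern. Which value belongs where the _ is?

52

Split by position mod 3 into 3 tracks.
Subsequence A: 6, 10, 16, 26, 42, 68. A Fibonacci-like recurrence a_n = a_{n-1} + a_{n-2}.
Subsequence B: 70, 64, 58, ?, 46, 40. Arithmetic with common difference −6.
Subsequence C: 7, -14, 28, -56, 112. A geometric progression (common ratio -2).
So the missing entry in subsequence B is 52.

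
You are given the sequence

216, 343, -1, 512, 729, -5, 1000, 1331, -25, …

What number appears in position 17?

Reading positions in blocks of 3 reveals the pattern AAB — 2 tracks woven together.
Track A: 216, 343, 512, 729, 1000, 1331. Perfect cubes starting at 6³.
Track B: -1, -5, -25. Multiplying by 5 each time.
Term 17 comes from track A (its 12th entry): 4913.

4913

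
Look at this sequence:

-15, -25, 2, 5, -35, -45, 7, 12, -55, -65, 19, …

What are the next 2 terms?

31, -75

The slot pattern repeats as AABB (period 4), so there are 2 interleaved tracks.
Track A is -15, -25, -35, -45, -55, -65, which is arithmetic, step −10.
Track B is 2, 5, 7, 12, 19, which is Fibonacci-style (each term is the sum of the two before it).
The 12th slot belongs to track B; its 6th term is 31.
Term 13 comes from track A (its 7th entry): -75.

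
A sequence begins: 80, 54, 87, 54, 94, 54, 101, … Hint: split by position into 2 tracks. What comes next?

54

Split by position mod 2 into 2 tracks.
Subsequence A: 80, 87, 94, 101 (arithmetic, step +7).
Subsequence B: 54, 54, 54 (the constant sequence 54).
Position 8 → subsequence B, term 4 = 54.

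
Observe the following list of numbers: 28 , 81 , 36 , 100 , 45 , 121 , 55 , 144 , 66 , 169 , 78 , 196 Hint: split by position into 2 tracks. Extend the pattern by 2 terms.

Positions 1, 3, 5, … form one subsequence and positions 2, 4, 6, … form another.
Track A: 28, 36, 45, 55, 66, 78 — triangular numbers starting at T_7.
Track B: 81, 100, 121, 144, 169, 196 — consecutive squares n² from n = 9.
Position 13 → track A, term 7 = 91.
Position 14 falls in track B as its term 7, giving 225.

91, 225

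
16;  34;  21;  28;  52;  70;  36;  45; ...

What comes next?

88

Positions follow the repeating pattern AABB; grouping by letter gives 2 tracks.
Subsequence A: 16, 34, 52, 70. Adding 18 each time.
Subsequence B: 21, 28, 36, 45. Triangular numbers n(n+1)/2 for n = 6, 7, ….
Term 9 comes from subsequence A (its 5th entry): 88.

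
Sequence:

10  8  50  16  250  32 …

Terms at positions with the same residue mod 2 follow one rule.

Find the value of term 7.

Odd-indexed and even-indexed terms follow separate rules.
Track A: 10, 50, 250 (a geometric progression (common ratio 5)).
Track B: 8, 16, 32 (powers 2^3, 2^4, 2^5, …).
Position 7 → track A, term 4 = 1250.

1250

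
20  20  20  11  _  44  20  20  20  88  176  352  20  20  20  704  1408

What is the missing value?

22

Positions follow the repeating pattern AAABBB; grouping by letter gives 2 tracks.
Stream A is 20, 20, 20, 20, 20, 20, 20, 20, 20, which is the constant sequence 20.
Stream B is 11, ?, 44, 88, 176, 352, 704, 1408, which is geometric with ratio 2.
So the missing entry in stream B is 22.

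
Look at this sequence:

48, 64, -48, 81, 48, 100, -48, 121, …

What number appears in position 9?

48

Positions 1, 3, 5, … form one subsequence and positions 2, 4, 6, … form another.
Stream A: 48, -48, 48, -48. The oscillation 48·(−1)^(n+1).
Stream B: 64, 81, 100, 121. Consecutive squares n² from n = 8.
Position 9 falls in stream A as its term 5, giving 48.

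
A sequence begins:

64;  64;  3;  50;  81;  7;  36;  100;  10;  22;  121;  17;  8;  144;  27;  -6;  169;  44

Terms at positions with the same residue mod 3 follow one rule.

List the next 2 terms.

-20, 196

Read the sequence 3 terms at a time; column i is its own pattern.
Subsequence A: 64, 50, 36, 22, 8, -6. Arithmetic, step −14.
Subsequence B: 64, 81, 100, 121, 144, 169. Perfect squares starting at 8².
Subsequence C: 3, 7, 10, 17, 27, 44. Each term equals the sum of the previous two.
Term 19 comes from subsequence A (its 7th entry): -20.
The 20th slot belongs to subsequence B; its 7th term is 196.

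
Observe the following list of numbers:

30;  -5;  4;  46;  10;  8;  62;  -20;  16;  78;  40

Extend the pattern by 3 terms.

The terms cycle through 3 interleaved subsequences.
Track A: 30, 46, 62, 78. Arithmetic with common difference +16.
Track B: -5, 10, -20, 40. Multiplying by -2 each time.
Track C: 4, 8, 16. Powers 2^2, 2^3, 2^4, ….
Position 12 → track C, term 4 = 32.
The 13th slot belongs to track A; its 5th term is 94.
Position 14 falls in track B as its term 5, giving -80.

32, 94, -80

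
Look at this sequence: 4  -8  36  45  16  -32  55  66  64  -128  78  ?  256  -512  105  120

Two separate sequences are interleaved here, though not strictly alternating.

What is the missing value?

91

Positions follow the repeating pattern AABB; grouping by letter gives 2 tracks.
Stream A: 4, -8, 16, -32, 64, -128, 256, -512 — a geometric progression (common ratio -2).
Stream B: 36, 45, 55, 66, 78, ?, 105, 120 — triangular numbers starting at T_8.
The gap is stream B's term 6; the rule gives 91.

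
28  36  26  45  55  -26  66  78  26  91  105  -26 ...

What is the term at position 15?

The slot pattern repeats as AAB (period 3), so there are 2 interleaved tracks.
Subsequence A: 28, 36, 45, 55, 66, 78, 91, 105 — the triangular numbers T_7, T_8, ….
Subsequence B: 26, -26, 26, -26 — the oscillation 26·(−1)^(n+1).
Position 15 falls in subsequence B as its term 5, giving 26.

26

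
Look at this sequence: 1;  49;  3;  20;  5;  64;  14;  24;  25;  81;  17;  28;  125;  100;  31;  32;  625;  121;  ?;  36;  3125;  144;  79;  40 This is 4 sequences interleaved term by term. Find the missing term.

Split by position mod 4: positions 1, 5, 9, … form one track, and each other residue class forms its own.
Track A: 1, 5, 25, 125, 625, 3125. Successive powers of 5.
Track B: 49, 64, 81, 100, 121, 144. Consecutive squares n² from n = 7.
Track C: 3, 14, 17, 31, ?, 79. Each term equals the sum of the previous two.
Track D: 20, 24, 28, 32, 36, 40. Adding 4 each time.
The gap is track C's term 5; the rule gives 48.

48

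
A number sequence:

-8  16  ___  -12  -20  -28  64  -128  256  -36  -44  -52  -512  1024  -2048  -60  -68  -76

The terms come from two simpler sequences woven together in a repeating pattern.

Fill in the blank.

-32

Positions follow the repeating pattern AAABBB; grouping by letter gives 2 tracks.
Stream A = -8, 16, ?, 64, -128, 256, -512, 1024, -2048: geometric with ratio -2.
Stream B = -12, -20, -28, -36, -44, -52, -60, -68, -76: subtracting 8 each time.
The gap is stream A's term 3; the rule gives -32.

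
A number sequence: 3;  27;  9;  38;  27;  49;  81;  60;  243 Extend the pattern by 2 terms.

Split by position mod 2 into 2 tracks.
Stream A: 3, 9, 27, 81, 243. Powers of 3.
Stream B: 27, 38, 49, 60. Arithmetic with common difference +11.
The 10th slot belongs to stream B; its 5th term is 71.
Position 11 → stream A, term 6 = 729.

71, 729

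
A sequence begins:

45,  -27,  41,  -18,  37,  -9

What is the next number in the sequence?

The terms cycle through 2 interleaved subsequences.
Subsequence A is 45, 41, 37, which is linear: a_n = 49 − 4·n.
Subsequence B is -27, -18, -9, which is arithmetic, step +9.
The 7th slot belongs to subsequence A; its 4th term is 33.

33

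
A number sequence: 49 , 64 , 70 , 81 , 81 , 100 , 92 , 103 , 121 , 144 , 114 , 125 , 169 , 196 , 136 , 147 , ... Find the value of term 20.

Positions follow the repeating pattern AABB; grouping by letter gives 2 tracks.
Track A = 49, 64, 81, 100, 121, 144, 169, 196: the squares 7², 8², 9², ….
Track B = 70, 81, 92, 103, 114, 125, 136, 147: arithmetic, step +11.
The 20th slot belongs to track B; its 10th term is 169.

169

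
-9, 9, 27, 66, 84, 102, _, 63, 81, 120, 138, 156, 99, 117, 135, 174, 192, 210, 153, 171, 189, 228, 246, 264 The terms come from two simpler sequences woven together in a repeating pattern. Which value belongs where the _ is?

The slot pattern repeats as AAABBB (period 6), so there are 2 interleaved tracks.
Subsequence A: -9, 9, 27, ?, 63, 81, 99, 117, 135, 153, 171, 189. Arithmetic with common difference +18.
Subsequence B: 66, 84, 102, 120, 138, 156, 174, 192, 210, 228, 246, 264. Arithmetic, step +18.
The gap is subsequence A's term 4; the rule gives 45.

45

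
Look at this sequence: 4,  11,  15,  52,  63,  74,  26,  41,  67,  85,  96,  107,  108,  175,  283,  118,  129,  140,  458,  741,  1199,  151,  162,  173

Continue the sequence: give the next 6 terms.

1940, 3139, 5079, 184, 195, 206

The slot pattern repeats as AAABBB (period 6), so there are 2 interleaved tracks.
Track A: 4, 11, 15, 26, 41, 67, 108, 175, 283, 458, 741, 1199 (a Fibonacci-like recurrence a_n = a_{n-1} + a_{n-2}).
Track B: 52, 63, 74, 85, 96, 107, 118, 129, 140, 151, 162, 173 (linear: a_n = 41 + 11·n).
Term 25 comes from track A (its 13th entry): 1940.
The 26th slot belongs to track A; its 14th term is 3139.
Position 27 falls in track A as its term 15, giving 5079.
The 28th slot belongs to track B; its 13th term is 184.
Term 29 comes from track B (its 14th entry): 195.
The 30th slot belongs to track B; its 15th term is 206.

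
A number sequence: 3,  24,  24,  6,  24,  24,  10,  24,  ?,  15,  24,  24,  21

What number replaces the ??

24

Reading positions in blocks of 3 reveals the pattern ABB — 2 tracks woven together.
Stream A: 3, 6, 10, 15, 21 — triangular numbers starting at T_2.
Stream B: 24, 24, 24, 24, 24, ?, 24, 24 — always 24.
Filling stream B at index 6 by its rule yields 24.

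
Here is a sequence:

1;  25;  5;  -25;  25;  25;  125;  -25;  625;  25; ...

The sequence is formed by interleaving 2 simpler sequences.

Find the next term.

3125

Positions 1, 3, 5, … form one subsequence and positions 2, 4, 6, … form another.
Stream A: 1, 5, 25, 125, 625 — powers 5^0, 5^1, 5^2, ….
Stream B: 25, -25, 25, -25, 25 — the oscillation 25·(−1)^(n+1).
Term 11 comes from stream A (its 6th entry): 3125.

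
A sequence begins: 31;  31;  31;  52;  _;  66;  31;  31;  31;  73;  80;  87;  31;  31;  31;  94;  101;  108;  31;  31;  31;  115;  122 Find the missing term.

59

Reading positions in blocks of 6 reveals the pattern AAABBB — 2 tracks woven together.
Track A: 31, 31, 31, 31, 31, 31, 31, 31, 31, 31, 31, 31 (the constant sequence 31).
Track B: 52, ?, 66, 73, 80, 87, 94, 101, 108, 115, 122 (adding 7 each time).
Track B's pattern makes the blank 59.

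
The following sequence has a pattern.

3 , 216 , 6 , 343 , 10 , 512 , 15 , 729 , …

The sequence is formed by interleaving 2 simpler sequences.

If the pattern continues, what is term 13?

36

Taking every 2nd term gives 2 separate tracks.
Stream A = 3, 6, 10, 15: triangular numbers n(n+1)/2 for n = 2, 3, ….
Stream B = 216, 343, 512, 729: the cubes 6³, 7³, 8³, ….
The 13th slot belongs to stream A; its 7th term is 36.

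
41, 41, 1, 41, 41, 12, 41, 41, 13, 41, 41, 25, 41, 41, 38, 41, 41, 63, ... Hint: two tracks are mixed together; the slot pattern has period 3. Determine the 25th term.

41

Positions follow the repeating pattern AAB; grouping by letter gives 2 tracks.
Subsequence A = 41, 41, 41, 41, 41, 41, 41, 41, 41, 41, 41, 41: constant 41.
Subsequence B = 1, 12, 13, 25, 38, 63: a Fibonacci-like recurrence a_n = a_{n-1} + a_{n-2}.
Position 25 falls in subsequence A as its term 17, giving 41.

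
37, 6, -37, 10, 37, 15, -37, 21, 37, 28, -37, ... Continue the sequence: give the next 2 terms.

36, 37

Odd-indexed and even-indexed terms follow separate rules.
Track A is 37, -37, 37, -37, 37, -37, which is oscillating between 37 and -37.
Track B is 6, 10, 15, 21, 28, which is triangular numbers n(n+1)/2 for n = 3, 4, ….
Position 12 falls in track B as its term 6, giving 36.
The 13th slot belongs to track A; its 7th term is 37.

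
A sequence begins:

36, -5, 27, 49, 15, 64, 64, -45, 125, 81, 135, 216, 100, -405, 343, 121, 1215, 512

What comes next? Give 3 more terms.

144, -3645, 729

The terms cycle through 3 interleaved subsequences.
Stream A: 36, 49, 64, 81, 100, 121 — perfect squares starting at 6².
Stream B: -5, 15, -45, 135, -405, 1215 — geometric, ×-3 each step.
Stream C: 27, 64, 125, 216, 343, 512 — the cubes 3³, 4³, 5³, ….
The 19th slot belongs to stream A; its 7th term is 144.
Term 20 comes from stream B (its 7th entry): -3645.
The 21st slot belongs to stream C; its 7th term is 729.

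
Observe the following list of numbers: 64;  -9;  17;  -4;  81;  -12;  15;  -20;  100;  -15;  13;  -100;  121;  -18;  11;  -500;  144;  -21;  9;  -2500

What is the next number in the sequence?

Taking every 4th term gives 4 separate tracks.
Subsequence A is 64, 81, 100, 121, 144, which is the squares 8², 9², 10², ….
Subsequence B is -9, -12, -15, -18, -21, which is arithmetic with common difference −3.
Subsequence C is 17, 15, 13, 11, 9, which is subtracting 2 each time.
Subsequence D is -4, -20, -100, -500, -2500, which is a geometric progression (common ratio 5).
Term 21 comes from subsequence A (its 6th entry): 169.

169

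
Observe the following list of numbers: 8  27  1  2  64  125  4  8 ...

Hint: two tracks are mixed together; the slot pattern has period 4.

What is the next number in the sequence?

216

The slot pattern repeats as AABB (period 4), so there are 2 interleaved tracks.
Subsequence A = 8, 27, 64, 125: the cubes 2³, 3³, 4³, ….
Subsequence B = 1, 2, 4, 8: multiplying by 2 each time.
Term 9 comes from subsequence A (its 5th entry): 216.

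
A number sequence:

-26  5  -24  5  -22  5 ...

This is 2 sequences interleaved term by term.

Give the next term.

The terms cycle through 2 interleaved subsequences.
Track A is -26, -24, -22, which is arithmetic, step +2.
Track B is 5, 5, 5, which is constant 5.
Term 7 comes from track A (its 4th entry): -20.

-20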